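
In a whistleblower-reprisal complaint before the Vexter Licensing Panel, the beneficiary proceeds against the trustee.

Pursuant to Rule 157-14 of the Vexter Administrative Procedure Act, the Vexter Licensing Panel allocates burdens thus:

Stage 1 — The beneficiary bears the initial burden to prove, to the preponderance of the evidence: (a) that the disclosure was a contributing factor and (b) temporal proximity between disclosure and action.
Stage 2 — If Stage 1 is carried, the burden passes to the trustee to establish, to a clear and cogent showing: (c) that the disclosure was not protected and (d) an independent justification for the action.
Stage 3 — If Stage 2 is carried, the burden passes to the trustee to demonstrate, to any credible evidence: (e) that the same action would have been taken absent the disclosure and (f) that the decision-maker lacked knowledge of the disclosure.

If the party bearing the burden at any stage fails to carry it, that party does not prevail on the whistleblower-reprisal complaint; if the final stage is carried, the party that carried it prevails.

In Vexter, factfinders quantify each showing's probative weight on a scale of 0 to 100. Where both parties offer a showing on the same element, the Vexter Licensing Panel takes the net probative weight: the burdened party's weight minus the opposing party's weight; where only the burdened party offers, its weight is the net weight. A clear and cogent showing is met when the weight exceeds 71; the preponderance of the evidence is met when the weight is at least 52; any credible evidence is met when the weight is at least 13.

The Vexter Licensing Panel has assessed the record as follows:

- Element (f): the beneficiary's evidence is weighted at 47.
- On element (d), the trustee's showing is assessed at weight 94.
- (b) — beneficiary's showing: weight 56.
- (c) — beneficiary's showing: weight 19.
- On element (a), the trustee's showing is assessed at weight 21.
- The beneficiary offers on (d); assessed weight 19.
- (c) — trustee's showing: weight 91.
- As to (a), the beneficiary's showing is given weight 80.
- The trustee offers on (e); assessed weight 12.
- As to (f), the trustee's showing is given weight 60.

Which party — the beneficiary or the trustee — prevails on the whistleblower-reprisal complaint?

Stage 1 (beneficiary, the preponderance of the evidence, weight is at least 52): (a) net 80−21=59 ≥ 52 — meets; (b) 56 ≥ 52 — meets.
  All elements met. The burden passes to the trustee.
Stage 2 (trustee, a clear and cogent showing, weight exceeds 71): (c) net 91−19=72 > 71 — meets; (d) net 94−19=75 > 71 — meets.
  Stage 2 carried; the burden remains with the trustee.
Stage 3 (trustee, any credible evidence, weight is at least 13): (e) 12 < 13 — fails; (f) net 60−47=13 ≥ 13 — meets.
  Not every element is met, so the trustee fails to carry Stage 3.
So the beneficiary prevails.

beneficiary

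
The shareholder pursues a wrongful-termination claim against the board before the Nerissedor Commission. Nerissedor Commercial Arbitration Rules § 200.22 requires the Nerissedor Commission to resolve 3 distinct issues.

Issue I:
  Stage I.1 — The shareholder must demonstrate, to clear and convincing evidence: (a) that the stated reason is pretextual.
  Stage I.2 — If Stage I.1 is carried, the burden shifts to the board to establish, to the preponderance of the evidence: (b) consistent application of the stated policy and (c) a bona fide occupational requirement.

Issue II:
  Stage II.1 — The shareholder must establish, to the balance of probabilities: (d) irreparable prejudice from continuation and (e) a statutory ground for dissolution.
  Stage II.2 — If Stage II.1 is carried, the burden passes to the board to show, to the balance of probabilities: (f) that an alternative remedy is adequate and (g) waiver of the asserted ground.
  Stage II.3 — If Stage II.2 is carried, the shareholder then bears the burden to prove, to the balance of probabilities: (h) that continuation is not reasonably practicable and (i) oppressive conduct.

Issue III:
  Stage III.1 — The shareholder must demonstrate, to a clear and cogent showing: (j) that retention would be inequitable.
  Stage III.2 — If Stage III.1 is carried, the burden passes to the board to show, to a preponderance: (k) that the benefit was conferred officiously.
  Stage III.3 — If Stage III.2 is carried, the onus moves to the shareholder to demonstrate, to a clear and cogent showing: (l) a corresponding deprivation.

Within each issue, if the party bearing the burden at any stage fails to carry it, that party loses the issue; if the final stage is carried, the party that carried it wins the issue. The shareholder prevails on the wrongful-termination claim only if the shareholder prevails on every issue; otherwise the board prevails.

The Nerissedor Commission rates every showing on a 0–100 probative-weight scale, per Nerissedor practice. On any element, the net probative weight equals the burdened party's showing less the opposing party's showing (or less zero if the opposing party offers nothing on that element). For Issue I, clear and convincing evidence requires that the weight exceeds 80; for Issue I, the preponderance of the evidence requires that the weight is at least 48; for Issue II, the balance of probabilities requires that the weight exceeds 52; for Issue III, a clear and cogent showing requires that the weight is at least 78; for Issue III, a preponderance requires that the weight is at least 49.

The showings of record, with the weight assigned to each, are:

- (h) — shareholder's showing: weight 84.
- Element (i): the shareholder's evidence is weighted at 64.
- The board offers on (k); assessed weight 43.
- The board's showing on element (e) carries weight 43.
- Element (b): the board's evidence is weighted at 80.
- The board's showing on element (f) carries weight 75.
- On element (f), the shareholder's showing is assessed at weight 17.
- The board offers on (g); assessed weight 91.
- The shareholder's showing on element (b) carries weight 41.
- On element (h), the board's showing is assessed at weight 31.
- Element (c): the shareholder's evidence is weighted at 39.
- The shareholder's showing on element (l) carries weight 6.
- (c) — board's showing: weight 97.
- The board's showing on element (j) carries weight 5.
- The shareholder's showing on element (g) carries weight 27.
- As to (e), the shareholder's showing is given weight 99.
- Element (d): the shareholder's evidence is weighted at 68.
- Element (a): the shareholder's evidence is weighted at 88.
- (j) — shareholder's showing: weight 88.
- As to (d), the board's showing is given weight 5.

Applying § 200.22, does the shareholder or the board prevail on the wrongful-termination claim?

shareholder

— Issue I —
Stage I.1 — burden on shareholder; standard: clear and convincing evidence (weight exceeds 80).
    (a): 88 > 80 [met]
  Stage I.1 is satisfied; the onus moves to the board.
Stage I.2 — burden on board; standard: the preponderance of the evidence (weight is at least 48).
    (b): 80 − 41 = 39 < 48 [not met]
    (c): 97 − 39 = 58 ≥ 48 [met]
  Not every element is met, so the board fails to carry Stage I.2.
The shareholder prevails on this issue.
— Issue II —
At Stage II.1 the shareholder must meet the balance of probabilities (weight exceeds 52): on (d) the weight is 68 less the opposing 5 gives net 63, > 52, so (d) meets the standard; on (e) the weight is 99 less the opposing 43 gives net 56, which does exceed 52, so (e) meets the standard.
  All elements met. The burden passes to the board.
At Stage II.2 the board must meet the balance of probabilities (weight exceeds 52): on (f) the weight is 75 less the opposing 17 gives net 58, > 52, so (f) meets the standard; on (g) the weight is 91 less the opposing 27 gives net 64, > 52, so (g) meets the standard.
  All elements met. The burden passes to the shareholder.
At Stage II.3 the shareholder must meet the balance of probabilities (weight exceeds 52): on (h) the weight is 84 less the opposing 31 gives net 53, which does exceed 52, so (h) meets the standard; on (i) the weight is 64, > 52, so (i) meets the standard.
  The shareholder carries the last stage.
Every stage carried; the shareholder prevails on this issue.
— Issue III —
Stage III.1 — burden on shareholder; standard: a clear and cogent showing (weight is at least 78).
    (j): 88 − 5 = 83 ≥ 78 [met]
  Stage III.1 carried; the burden shifts to the board.
Stage III.2 — burden on board; standard: a preponderance (weight is at least 49).
    (k): 43 < 49 [not met]
  The board does not carry Stage III.2.
The analysis ends at Stage III.2; the shareholder prevails on this issue.
Per-issue: Issue I → shareholder; Issue II → shareholder; Issue III → shareholder. The shareholder must prevail on every issue; overall, the shareholder prevails.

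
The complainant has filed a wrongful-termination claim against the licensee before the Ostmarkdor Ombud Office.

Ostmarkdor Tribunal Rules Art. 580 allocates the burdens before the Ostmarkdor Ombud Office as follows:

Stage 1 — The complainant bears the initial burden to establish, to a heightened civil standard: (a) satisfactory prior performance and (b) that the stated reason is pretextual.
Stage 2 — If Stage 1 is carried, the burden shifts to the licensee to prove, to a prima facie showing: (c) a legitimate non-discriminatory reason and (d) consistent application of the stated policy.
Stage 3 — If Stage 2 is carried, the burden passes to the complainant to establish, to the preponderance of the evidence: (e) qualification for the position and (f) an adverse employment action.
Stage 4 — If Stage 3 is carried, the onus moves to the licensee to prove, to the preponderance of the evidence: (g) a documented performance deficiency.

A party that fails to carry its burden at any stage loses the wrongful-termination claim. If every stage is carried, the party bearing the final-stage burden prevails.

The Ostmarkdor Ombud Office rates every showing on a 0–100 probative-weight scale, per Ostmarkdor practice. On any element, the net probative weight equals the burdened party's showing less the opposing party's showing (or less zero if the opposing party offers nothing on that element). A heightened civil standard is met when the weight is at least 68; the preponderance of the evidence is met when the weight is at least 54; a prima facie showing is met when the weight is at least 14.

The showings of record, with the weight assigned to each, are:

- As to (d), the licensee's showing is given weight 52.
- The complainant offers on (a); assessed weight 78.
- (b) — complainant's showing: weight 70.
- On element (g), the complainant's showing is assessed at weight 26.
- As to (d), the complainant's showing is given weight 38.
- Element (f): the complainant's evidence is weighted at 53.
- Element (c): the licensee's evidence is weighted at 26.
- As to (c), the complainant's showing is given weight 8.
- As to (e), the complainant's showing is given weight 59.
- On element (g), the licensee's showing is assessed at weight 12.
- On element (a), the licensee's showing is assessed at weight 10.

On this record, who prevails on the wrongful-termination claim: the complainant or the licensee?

licensee

Stage 1 (complainant, a heightened civil standard, weight is at least 68): (a) net 78−10=68 ≥ 68 — meets; (b) 70 ≥ 68 — meets.
  Stage 1 carried; the burden shifts to the licensee.
Stage 2 (licensee, a prima facie showing, weight is at least 14): (c) net 26−8=18 ≥ 14 — meets; (d) net 52−38=14 ≥ 14 — meets.
  Stage 2 is satisfied; the onus moves to the complainant.
Stage 3 (complainant, the preponderance of the evidence, weight is at least 54): (e) 59 ≥ 54 — meets; (f) 53 < 54 — fails.
  Not every element is met, so the complainant fails to carry Stage 3.
The analysis ends at Stage 3; the licensee prevails.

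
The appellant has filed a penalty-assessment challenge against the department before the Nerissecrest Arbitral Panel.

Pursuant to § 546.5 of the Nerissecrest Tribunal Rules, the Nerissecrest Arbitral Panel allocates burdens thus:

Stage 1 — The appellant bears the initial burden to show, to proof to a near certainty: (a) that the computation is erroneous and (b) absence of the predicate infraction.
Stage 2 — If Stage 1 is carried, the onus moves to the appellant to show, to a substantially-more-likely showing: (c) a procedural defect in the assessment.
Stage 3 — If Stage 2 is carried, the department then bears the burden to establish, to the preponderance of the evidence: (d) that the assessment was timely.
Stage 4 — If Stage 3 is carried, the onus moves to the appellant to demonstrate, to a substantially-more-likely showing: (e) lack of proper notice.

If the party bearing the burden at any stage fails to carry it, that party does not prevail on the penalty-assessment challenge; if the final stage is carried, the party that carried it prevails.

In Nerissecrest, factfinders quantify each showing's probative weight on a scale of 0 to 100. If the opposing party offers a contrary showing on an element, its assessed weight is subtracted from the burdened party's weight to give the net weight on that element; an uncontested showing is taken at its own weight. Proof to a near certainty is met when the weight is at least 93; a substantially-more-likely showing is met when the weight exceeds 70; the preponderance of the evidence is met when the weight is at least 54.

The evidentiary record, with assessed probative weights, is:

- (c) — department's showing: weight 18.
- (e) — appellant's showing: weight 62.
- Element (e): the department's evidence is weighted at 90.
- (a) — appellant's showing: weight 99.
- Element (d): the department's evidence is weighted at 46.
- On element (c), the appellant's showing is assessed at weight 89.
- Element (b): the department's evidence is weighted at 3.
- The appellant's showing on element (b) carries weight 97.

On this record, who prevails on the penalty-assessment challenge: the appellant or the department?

At Stage 1 the appellant must meet proof to a near certainty (weight is at least 93): on (a) the weight is 99, ≥ 93, so (a) meets the standard; on (b) the weight is 97 less the opposing 3 gives net 94, ≥ 93, so (b) meets the standard.
  Stage 1 is satisfied; the appellant continues to bear the burden.
At Stage 2 the appellant must meet a substantially-more-likely showing (weight exceeds 70): on (c) the weight is 89 less the opposing 18 gives net 71, > 70, so (c) meets the standard.
  Stage 2 is satisfied; the onus moves to the department.
At Stage 3 the department must meet the preponderance of the evidence (weight is at least 54): on (d) the weight is 46, which does not reach 54, so (d) does not meet the standard.
  Stage 3 not carried; the department fails its burden.
So the appellant prevails.

appellant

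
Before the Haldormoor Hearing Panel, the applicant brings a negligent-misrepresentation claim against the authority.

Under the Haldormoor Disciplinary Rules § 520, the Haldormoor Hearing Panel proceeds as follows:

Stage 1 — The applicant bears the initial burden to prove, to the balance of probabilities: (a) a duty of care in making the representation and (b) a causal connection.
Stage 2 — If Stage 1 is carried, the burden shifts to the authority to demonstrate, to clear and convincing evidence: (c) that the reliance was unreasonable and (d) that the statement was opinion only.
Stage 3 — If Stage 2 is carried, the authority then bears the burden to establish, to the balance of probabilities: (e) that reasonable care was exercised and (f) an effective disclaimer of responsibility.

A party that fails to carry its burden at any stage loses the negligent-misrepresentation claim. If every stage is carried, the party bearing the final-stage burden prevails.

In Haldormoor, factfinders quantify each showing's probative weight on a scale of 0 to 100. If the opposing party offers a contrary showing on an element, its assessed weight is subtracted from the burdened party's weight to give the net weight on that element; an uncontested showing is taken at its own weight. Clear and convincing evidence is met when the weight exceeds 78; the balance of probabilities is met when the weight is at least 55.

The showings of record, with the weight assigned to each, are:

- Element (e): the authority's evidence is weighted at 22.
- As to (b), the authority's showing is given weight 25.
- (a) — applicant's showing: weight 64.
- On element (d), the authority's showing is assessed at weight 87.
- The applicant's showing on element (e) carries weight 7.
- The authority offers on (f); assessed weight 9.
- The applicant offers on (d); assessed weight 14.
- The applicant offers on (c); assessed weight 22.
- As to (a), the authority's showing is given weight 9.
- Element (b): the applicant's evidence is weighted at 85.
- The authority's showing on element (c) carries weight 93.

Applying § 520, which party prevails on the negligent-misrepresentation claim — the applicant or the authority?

Stage 1 (applicant, the balance of probabilities, weight is at least 55): (a) net 64−9=55 ≥ 55 — meets; (b) net 85−25=60 ≥ 55 — meets.
  The applicant carries Stage 1; the authority now bears the burden.
Stage 2 (authority, clear and convincing evidence, weight exceeds 78): (c) net 93−22=71 ≤ 78 — fails; (d) net 87−14=73 ≤ 78 — fails.
  Not every element is met, so the authority fails to carry Stage 2.
So the applicant prevails.

applicant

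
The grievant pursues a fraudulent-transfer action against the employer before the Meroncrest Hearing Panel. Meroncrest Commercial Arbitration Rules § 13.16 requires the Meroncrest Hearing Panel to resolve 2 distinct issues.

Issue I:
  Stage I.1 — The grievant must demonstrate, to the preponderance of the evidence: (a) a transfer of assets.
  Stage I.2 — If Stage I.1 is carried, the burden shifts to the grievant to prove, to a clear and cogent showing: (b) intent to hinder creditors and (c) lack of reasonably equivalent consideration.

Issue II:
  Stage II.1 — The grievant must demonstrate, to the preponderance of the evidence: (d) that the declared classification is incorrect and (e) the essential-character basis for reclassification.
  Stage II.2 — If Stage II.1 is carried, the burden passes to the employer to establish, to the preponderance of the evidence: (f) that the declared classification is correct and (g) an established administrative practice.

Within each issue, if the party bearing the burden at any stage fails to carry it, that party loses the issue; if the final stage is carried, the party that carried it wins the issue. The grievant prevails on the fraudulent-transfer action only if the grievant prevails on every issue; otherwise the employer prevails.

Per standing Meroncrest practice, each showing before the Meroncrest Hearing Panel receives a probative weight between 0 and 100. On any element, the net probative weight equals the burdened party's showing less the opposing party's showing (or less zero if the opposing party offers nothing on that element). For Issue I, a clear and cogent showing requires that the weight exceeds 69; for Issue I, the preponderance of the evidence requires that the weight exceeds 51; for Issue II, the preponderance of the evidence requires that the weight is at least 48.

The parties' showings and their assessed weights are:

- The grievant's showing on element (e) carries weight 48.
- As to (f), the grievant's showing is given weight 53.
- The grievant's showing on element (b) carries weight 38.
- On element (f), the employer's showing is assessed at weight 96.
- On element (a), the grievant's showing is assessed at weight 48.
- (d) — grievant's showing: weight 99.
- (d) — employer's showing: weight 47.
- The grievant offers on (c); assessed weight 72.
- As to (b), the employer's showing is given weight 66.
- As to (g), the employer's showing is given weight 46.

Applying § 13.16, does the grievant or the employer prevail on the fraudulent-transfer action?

employer

— Issue I —
At Stage I.1 the grievant must meet the preponderance of the evidence (weight exceeds 51): on (a) the weight is 48, which does not exceed 51, so (a) does not meet the standard.
  Stage I.1 not carried; the grievant fails its burden.
The analysis ends at Stage I.1; the employer prevails on this issue.
— Issue II —
At Stage II.1 the grievant must meet the preponderance of the evidence (weight is at least 48): on (d) the weight is 99 less the opposing 47 gives net 52, ≥ 48, so (d) meets the standard; on (e) the weight is 48, ≥ 48, so (e) meets the standard.
  Stage II.1 is satisfied; the onus moves to the employer.
At Stage II.2 the employer must meet the preponderance of the evidence (weight is at least 48): on (f) the weight is 96 less the opposing 53 gives net 43, which does not reach 48, so (f) does not meet the standard; on (g) the weight is 46, < 48, so (g) does not meet the standard.
  The employer does not carry Stage II.2.
So the grievant prevails on this issue.
Per-issue: Issue I → employer; Issue II → grievant. The grievant must prevail on every issue; overall, the employer prevails.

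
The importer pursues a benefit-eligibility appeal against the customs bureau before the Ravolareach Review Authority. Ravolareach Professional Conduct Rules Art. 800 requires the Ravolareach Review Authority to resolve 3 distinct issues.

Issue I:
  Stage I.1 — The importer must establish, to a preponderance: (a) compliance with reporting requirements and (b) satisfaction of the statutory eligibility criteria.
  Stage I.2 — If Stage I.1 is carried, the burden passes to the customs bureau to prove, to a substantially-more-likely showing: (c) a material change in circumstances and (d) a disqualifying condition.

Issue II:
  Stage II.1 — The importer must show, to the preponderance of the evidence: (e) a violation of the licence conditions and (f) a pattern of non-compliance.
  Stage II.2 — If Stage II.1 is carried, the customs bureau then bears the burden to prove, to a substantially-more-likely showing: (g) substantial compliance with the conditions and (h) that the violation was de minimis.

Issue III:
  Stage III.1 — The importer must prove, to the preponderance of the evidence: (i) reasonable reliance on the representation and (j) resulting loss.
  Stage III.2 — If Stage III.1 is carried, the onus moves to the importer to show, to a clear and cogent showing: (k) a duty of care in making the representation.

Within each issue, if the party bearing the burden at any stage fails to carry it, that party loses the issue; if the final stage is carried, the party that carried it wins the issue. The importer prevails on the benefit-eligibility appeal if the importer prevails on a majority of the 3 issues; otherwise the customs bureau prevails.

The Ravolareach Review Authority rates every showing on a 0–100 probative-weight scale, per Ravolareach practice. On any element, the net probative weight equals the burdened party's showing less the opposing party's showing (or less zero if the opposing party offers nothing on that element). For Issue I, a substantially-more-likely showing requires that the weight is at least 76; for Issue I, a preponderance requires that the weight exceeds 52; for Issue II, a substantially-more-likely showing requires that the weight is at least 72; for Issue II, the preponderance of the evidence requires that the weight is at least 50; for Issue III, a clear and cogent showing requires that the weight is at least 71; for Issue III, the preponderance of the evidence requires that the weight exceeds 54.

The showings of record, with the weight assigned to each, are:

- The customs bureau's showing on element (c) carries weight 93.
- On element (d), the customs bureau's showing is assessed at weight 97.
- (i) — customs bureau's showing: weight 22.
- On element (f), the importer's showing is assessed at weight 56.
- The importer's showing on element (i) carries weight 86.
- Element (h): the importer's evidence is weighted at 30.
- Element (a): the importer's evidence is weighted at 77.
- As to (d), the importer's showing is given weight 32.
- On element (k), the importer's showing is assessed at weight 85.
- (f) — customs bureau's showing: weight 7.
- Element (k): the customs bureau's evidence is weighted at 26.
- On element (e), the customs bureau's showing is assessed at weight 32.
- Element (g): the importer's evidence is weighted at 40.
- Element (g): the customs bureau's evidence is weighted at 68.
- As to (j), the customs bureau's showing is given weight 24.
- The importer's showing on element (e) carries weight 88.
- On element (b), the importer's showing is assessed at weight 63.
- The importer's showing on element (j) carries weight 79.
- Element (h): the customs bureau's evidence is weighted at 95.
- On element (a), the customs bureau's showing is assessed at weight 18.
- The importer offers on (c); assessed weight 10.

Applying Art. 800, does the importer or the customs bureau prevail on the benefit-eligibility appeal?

customs bureau

— Issue I —
At Stage I.1 the importer must meet a preponderance (weight exceeds 52): on (a) the weight is 77 less the opposing 18 gives net 59, which does exceed 52, so (a) meets the standard; on (b) the weight is 63, > 52, so (b) meets the standard.
  Stage I.1 is satisfied; the onus moves to the customs bureau.
At Stage I.2 the customs bureau must meet a substantially-more-likely showing (weight is at least 76): on (c) the weight is 93 less the opposing 10 gives net 83, ≥ 76, so (c) meets the standard; on (d) the weight is 97 less the opposing 32 gives net 65, which does not reach 76, so (d) does not meet the standard.
  The customs bureau does not carry Stage I.2.
The analysis ends at Stage I.2; the importer prevails on this issue.
— Issue II —
Stage II.1 — burden on importer; standard: the preponderance of the evidence (weight is at least 50).
    (e): 88 − 32 = 56 ≥ 50 [met]
    (f): 56 − 7 = 49 < 50 [not met]
  The importer does not carry Stage II.1.
The customs bureau prevails on this issue.
— Issue III —
Stage III.1 — burden on importer; standard: the preponderance of the evidence (weight exceeds 54).
    (i): 86 − 22 = 64 > 54 [met]
    (j): 79 − 24 = 55 > 54 [met]
  Stage III.1 is satisfied; the importer continues to bear the burden.
Stage III.2 — burden on importer; standard: a clear and cogent showing (weight is at least 71).
    (k): 85 − 26 = 59 < 71 [not met]
  Not every element is met, so the importer fails to carry Stage III.2.
The customs bureau prevails on this issue.
Per-issue: Issue I → importer; Issue II → customs bureau; Issue III → customs bureau. The importer must prevail on a majority of issues; overall, the customs bureau prevails.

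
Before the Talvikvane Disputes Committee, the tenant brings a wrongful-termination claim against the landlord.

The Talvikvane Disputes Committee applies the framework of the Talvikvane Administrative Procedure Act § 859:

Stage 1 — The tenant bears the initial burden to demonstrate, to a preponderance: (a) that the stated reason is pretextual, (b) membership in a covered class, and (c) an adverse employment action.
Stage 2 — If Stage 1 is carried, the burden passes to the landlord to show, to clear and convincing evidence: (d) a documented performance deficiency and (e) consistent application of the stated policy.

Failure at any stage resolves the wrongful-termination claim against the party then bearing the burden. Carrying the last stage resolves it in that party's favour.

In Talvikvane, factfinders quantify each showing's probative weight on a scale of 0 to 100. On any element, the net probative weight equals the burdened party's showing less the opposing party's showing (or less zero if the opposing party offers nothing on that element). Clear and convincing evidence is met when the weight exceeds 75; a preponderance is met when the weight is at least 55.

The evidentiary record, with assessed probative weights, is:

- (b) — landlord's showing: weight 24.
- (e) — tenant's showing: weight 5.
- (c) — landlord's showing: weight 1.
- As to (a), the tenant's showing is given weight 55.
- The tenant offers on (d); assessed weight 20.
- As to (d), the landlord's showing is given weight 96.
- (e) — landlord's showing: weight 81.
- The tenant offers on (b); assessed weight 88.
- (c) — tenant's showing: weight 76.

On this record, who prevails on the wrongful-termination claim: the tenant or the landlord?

At Stage 1 the tenant must meet a preponderance (weight is at least 55): on (a) the weight is 55, ≥ 55, so (a) meets the standard; on (b) the weight is 88 less the opposing 24 gives net 64, which does reach 55, so (b) meets the standard; on (c) the weight is 76 less the opposing 1 gives net 75, ≥ 55, so (c) meets the standard.
  The tenant carries Stage 1; the landlord now bears the burden.
At Stage 2 the landlord must meet clear and convincing evidence (weight exceeds 75): on (d) the weight is 96 less the opposing 20 gives net 76, which does exceed 75, so (d) meets the standard; on (e) the weight is 81 less the opposing 5 gives net 76, which does exceed 75, so (e) meets the standard.
  The landlord carries the last stage.
All stages carried — the landlord prevails.

landlord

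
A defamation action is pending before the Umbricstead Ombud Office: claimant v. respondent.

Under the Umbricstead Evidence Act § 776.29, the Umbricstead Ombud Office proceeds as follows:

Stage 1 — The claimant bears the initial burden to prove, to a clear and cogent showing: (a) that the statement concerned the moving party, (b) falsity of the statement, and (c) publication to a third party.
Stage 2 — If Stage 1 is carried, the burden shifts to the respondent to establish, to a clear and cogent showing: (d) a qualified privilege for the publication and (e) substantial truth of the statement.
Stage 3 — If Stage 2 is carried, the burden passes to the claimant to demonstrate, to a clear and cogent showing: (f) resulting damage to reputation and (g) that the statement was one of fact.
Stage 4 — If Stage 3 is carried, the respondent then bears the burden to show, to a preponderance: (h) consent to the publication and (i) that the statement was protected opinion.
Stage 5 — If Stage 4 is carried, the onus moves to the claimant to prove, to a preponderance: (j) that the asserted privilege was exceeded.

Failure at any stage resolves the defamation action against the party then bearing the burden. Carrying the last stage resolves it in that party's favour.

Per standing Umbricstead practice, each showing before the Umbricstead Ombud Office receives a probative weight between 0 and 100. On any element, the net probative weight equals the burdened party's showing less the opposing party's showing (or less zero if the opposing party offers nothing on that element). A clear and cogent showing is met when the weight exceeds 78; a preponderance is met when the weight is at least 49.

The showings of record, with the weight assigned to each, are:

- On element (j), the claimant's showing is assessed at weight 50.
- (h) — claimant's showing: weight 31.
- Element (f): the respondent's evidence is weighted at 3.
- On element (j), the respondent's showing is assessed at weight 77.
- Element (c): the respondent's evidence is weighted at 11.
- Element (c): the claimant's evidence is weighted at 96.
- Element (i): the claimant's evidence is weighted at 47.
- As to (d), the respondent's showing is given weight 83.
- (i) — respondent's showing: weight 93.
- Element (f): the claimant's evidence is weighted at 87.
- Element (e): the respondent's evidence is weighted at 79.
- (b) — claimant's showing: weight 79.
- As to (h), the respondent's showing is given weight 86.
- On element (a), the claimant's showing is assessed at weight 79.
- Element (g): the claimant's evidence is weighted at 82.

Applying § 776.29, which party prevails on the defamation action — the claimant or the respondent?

claimant

At Stage 1 the claimant must meet a clear and cogent showing (weight exceeds 78): on (a) the weight is 79, > 78, so (a) meets the standard; on (b) the weight is 79, which does exceed 78, so (b) meets the standard; on (c) the weight is 96 less the opposing 11 gives net 85, which does exceed 78, so (c) meets the standard.
  Stage 1 is satisfied; the onus moves to the respondent.
At Stage 2 the respondent must meet a clear and cogent showing (weight exceeds 78): on (d) the weight is 83, > 78, so (d) meets the standard; on (e) the weight is 79, which does exceed 78, so (e) meets the standard.
  Stage 2 is satisfied; the onus moves to the claimant.
At Stage 3 the claimant must meet a clear and cogent showing (weight exceeds 78): on (f) the weight is 87 less the opposing 3 gives net 84, > 78, so (f) meets the standard; on (g) the weight is 82, > 78, so (g) meets the standard.
  Stage 3 carried; the burden shifts to the respondent.
At Stage 4 the respondent must meet a preponderance (weight is at least 49): on (h) the weight is 86 less the opposing 31 gives net 55, which does reach 49, so (h) meets the standard; on (i) the weight is 93 less the opposing 47 gives net 46, < 49, so (i) does not meet the standard.
  The respondent does not carry Stage 4.
So the claimant prevails.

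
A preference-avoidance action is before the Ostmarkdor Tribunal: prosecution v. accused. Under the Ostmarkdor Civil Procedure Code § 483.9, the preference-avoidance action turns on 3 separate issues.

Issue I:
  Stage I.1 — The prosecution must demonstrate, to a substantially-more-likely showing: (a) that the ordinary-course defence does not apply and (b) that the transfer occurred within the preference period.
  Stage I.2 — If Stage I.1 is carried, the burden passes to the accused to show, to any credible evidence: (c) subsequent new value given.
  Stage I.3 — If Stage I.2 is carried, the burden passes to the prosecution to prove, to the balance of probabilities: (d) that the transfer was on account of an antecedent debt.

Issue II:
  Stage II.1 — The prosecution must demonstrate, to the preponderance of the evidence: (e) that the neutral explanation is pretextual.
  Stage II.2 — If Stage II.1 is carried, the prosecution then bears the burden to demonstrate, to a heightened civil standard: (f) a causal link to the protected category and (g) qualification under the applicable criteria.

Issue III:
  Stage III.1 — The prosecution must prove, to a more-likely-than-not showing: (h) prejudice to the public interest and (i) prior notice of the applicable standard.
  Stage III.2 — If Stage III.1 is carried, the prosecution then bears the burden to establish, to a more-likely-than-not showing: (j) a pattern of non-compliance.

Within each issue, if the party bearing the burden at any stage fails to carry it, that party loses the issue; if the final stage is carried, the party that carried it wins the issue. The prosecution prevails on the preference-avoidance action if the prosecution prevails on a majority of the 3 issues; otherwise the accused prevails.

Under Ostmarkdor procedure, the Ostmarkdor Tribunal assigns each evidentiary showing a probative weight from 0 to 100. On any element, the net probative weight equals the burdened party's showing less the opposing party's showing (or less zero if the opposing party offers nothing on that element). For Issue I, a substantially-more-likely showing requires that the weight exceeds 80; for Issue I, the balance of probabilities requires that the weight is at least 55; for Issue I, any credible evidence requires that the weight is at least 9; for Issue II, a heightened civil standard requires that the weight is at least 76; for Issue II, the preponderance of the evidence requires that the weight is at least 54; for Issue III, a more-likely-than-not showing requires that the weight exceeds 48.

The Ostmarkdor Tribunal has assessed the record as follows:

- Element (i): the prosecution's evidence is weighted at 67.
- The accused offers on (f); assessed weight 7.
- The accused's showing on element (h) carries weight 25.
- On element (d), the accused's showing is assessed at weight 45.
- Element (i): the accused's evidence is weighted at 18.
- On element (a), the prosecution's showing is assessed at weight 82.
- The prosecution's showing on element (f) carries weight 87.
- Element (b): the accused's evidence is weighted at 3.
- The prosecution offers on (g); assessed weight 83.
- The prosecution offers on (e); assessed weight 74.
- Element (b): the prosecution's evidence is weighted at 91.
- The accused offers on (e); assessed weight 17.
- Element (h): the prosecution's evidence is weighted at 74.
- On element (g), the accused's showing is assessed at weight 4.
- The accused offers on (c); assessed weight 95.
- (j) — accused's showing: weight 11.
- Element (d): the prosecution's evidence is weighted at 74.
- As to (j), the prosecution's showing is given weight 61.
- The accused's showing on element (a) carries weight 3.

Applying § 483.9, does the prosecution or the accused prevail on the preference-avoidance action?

— Issue I —
Stage I.1 (prosecution, a substantially-more-likely showing, weight exceeds 80): (a) net 82−3=79 ≤ 80 — fails; (b) net 91−3=88 > 80 — meets.
  Not every element is met, so the prosecution fails to carry Stage I.1.
The analysis ends at Stage I.1; the accused prevails on this issue.
— Issue II —
At Stage II.1 the prosecution must meet the preponderance of the evidence (weight is at least 54): on (e) the weight is 74 less the opposing 17 gives net 57, ≥ 54, so (e) meets the standard.
  Stage II.1 is satisfied; the prosecution continues to bear the burden.
At Stage II.2 the prosecution must meet a heightened civil standard (weight is at least 76): on (f) the weight is 87 less the opposing 7 gives net 80, ≥ 76, so (f) meets the standard; on (g) the weight is 83 less the opposing 4 gives net 79, ≥ 76, so (g) meets the standard.
  Stage II.2 carried; the final stage is satisfied.
With every stage satisfied, the prosecution prevails on this issue.
— Issue III —
Stage III.1 — burden on prosecution; standard: a more-likely-than-not showing (weight exceeds 48).
    (h): 74 − 25 = 49 > 48 [met]
    (i): 67 − 18 = 49 > 48 [met]
  Stage III.1 is satisfied; the prosecution continues to bear the burden.
Stage III.2 — burden on prosecution; standard: a more-likely-than-not showing (weight exceeds 48).
    (j): 61 − 11 = 50 > 48 [met]
  The prosecution carries the last stage.
With every stage satisfied, the prosecution prevails on this issue.
Per-issue: Issue I → accused; Issue II → prosecution; Issue III → prosecution. The prosecution must prevail on a majority of issues; overall, the prosecution prevails.

prosecution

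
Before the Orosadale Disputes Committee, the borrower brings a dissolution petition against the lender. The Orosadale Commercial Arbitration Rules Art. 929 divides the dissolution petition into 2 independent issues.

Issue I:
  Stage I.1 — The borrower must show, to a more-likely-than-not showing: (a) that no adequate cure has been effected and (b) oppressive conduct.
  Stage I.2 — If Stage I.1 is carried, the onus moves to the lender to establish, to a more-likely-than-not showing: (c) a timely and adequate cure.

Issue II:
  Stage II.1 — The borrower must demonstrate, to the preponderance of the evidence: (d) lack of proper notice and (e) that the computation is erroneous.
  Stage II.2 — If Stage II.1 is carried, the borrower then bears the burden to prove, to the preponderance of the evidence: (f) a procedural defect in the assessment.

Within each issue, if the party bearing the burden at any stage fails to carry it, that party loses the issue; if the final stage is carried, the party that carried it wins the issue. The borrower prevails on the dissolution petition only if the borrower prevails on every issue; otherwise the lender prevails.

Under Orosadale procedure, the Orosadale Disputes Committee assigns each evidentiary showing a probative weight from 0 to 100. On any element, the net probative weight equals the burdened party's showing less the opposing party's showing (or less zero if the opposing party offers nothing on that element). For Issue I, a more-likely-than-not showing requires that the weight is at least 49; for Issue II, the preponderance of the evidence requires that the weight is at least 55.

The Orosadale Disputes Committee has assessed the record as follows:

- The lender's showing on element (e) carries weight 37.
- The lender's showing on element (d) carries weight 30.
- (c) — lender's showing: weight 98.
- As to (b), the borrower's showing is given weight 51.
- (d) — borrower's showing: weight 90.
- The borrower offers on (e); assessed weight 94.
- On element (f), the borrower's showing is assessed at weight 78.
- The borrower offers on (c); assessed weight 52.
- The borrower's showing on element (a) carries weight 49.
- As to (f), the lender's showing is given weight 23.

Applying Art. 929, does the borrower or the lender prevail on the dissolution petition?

— Issue I —
At Stage I.1 the borrower must meet a more-likely-than-not showing (weight is at least 49): on (a) the weight is 49, ≥ 49, so (a) meets the standard; on (b) the weight is 51, which does reach 49, so (b) meets the standard.
  All elements met. The burden passes to the lender.
At Stage I.2 the lender must meet a more-likely-than-not showing (weight is at least 49): on (c) the weight is 98 less the opposing 52 gives net 46, < 49, so (c) does not meet the standard.
  Not every element is met, so the lender fails to carry Stage I.2.
The borrower prevails on this issue.
— Issue II —
At Stage II.1 the borrower must meet the preponderance of the evidence (weight is at least 55): on (d) the weight is 90 less the opposing 30 gives net 60, which does reach 55, so (d) meets the standard; on (e) the weight is 94 less the opposing 37 gives net 57, which does reach 55, so (e) meets the standard.
  All elements met. The borrower retains the burden for Stage II.2.
At Stage II.2 the borrower must meet the preponderance of the evidence (weight is at least 55): on (f) the weight is 78 less the opposing 23 gives net 55, ≥ 55, so (f) meets the standard.
  The borrower carries the last stage.
Every stage carried; the borrower prevails on this issue.
Per-issue: Issue I → borrower; Issue II → borrower. The borrower must prevail on every issue; overall, the borrower prevails.

borrower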